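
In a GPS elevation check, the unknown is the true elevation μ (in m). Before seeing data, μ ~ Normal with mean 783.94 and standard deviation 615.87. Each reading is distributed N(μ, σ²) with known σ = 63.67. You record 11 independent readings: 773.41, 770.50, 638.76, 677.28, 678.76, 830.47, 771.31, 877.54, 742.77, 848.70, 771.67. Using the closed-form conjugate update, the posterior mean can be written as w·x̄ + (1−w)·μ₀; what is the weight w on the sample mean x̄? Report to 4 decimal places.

0.9990

For Normal data with known variance σ², a Normal(μ₀, σ₀²) prior on μ is conjugate. Posterior precision = 1/σ₀² + n/σ²; posterior mean is the precision-weighted average of μ₀ and x̄.
σ₀² = 615.87² = 379295.8569, σ² = 63.67² = 4053.8689. Prior precision 1/σ₀² = 1/379295.8569; data precision n/σ² = 11/4053.8689.
w = (n/σ²)/(1/σ₀² + n/σ²) = n·σ₀²/(σ² + n·σ₀²) = 11·379295.8569/(4053.8689 + 11·379295.8569) = 4172254.4259/4176308.2948 = 0.9990.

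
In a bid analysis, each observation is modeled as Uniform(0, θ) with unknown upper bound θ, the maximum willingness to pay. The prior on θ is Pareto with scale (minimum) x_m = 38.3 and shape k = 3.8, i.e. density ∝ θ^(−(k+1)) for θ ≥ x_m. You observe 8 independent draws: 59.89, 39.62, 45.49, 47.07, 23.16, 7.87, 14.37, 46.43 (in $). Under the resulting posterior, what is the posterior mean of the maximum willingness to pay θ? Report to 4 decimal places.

A Pareto(scale x_m, shape k) prior on the upper bound θ of Uniform(0, θ) is conjugate: posterior is Pareto(max(x_m, max xᵢ), k + n).
Sample maximum = 59.89; prior scale x_m = 38.3 → posterior scale = max = 59.89.
Posterior shape = 3.8 + 8 = 11.8.
E[θ|data] = k·x_m/(k−1) = 11.8·59.89/10.8 = 65.4354.

65.4354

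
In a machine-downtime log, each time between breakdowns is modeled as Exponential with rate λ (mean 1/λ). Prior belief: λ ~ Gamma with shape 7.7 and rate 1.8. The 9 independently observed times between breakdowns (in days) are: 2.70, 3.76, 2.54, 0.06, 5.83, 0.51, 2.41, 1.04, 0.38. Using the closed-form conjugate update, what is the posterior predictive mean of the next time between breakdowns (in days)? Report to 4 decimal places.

1.3395

With a Gamma(shape α, rate β) prior on the exponential rate λ, the posterior after n observations with total T = Σxᵢ is Gamma(α+n, β+T).
Sum of observations T = 19.23 days; n = 9.
Posterior: Gamma(7.7+9, 1.8+19.23) = Gamma(16.7, 21.03).
The predictive distribution for the next observation is Lomax; its mean is β/(α−1) = 21.03/15.7 = 1.3395.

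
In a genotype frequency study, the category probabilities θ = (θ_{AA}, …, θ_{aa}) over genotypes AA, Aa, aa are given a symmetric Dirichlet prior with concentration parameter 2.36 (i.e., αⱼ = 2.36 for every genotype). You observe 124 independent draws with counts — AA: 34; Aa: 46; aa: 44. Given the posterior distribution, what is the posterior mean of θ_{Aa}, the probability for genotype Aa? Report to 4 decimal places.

The Dirichlet prior is conjugate to the Multinomial likelihood: each posterior αⱼ = prior αⱼ + observed count nⱼ.
Posterior concentration: (36.36, 48.36, 46.36), total = 131.08.
E[θ_{Aa}|data] = α_{Aa}/Σα = 48.36/131.08 = 0.3689.

0.3689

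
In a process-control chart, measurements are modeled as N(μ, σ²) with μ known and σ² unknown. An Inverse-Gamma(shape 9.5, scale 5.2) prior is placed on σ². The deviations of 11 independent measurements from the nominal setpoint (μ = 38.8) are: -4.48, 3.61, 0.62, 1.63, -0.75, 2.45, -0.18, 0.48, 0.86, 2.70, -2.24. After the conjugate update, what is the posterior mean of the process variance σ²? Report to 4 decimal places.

2.3721

With known mean μ and an Inverse-Gamma(α, β) prior on σ², the Normal likelihood is conjugate: posterior is Inv-Gamma(α + n/2, β + Σ(xᵢ−μ)²/2).
Σ(xᵢ−μ)² = (-4.48)² + (3.61)² + (0.62)² + (1.63)² + (-0.75)² + (2.45)² + (-0.18)² + (0.48)² + (0.86)² + (2.70)² + (-2.24)² = 56.0188.
Posterior: Inv-Gamma(9.5 + 11/2, 5.2 + 56.0188/2) = Inv-Gamma(15.00, 33.20940).
E[σ²|data] = β/(α−1) = 33.20940/14.00 = 2.3721.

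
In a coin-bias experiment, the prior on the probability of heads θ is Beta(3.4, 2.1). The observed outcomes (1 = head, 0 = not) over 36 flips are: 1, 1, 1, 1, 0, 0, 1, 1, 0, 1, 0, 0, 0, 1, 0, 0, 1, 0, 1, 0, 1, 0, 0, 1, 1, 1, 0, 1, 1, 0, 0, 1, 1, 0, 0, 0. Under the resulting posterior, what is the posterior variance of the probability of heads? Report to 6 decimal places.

0.005877

The Beta prior is conjugate to a Binomial/Bernoulli likelihood; the update adds successes to α and failures to β.
Posterior: Beta(α+k, β+n−k) = Beta(3.4+18, 2.1+18) = Beta(21.4, 20.1).
Var = αβ/((α+β)²(α+β+1)) = 21.4·20.1/(41.5²·42.5) = 0.005877.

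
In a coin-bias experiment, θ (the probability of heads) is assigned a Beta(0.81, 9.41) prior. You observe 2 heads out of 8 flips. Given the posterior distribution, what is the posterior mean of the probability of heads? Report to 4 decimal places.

The Beta prior is conjugate to a Binomial/Bernoulli likelihood; the update adds successes to α and failures to β.
Posterior: Beta(α+k, β+n−k) = Beta(0.81+2, 9.41+6) = Beta(2.81, 15.41).
Posterior mean = α/(α+β) = 2.81/18.22 = 0.1542.

0.1542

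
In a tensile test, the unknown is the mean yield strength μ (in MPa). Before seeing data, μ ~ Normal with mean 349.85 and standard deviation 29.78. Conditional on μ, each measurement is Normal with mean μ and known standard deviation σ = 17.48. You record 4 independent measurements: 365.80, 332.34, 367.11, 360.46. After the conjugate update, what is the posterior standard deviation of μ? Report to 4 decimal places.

8.3863

For Normal data with known variance σ², a Normal(μ₀, σ₀²) prior on μ is conjugate. Posterior precision = 1/σ₀² + n/σ²; posterior mean is the precision-weighted average of μ₀ and x̄.
σ₀² = 29.78² = 886.8484, σ² = 17.48² = 305.5504; σ² + n·σ₀² = 305.5504 + 4·886.8484 = 3852.944.
Posterior precision = 1/σ₀² + n/σ² = 1/886.8484 + 4/305.5504 = (σ² + n·σ₀²)/(σ₀²σ²) = 3852.944/(886.8484·305.5504); posterior variance σₙ² = σ₀²σ²/(σ² + n·σ₀²) = 886.8484·305.5504/3852.944 = 70.329827.
Posterior SD = √σₙ² = √(886.8484·305.5504/3852.944) = 8.3863.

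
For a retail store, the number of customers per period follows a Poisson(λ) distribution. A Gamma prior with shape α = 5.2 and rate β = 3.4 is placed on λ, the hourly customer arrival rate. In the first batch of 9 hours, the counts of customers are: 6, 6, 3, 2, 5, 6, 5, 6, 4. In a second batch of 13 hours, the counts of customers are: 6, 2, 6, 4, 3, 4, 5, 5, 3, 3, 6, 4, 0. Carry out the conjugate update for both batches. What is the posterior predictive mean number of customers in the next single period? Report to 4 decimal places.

With a Gamma(shape α, rate β) prior, the Poisson likelihood is conjugate: the posterior is Gamma(α + ΣXᵢ, β + n).
Batch 1: sum of counts S = 43 over n = 9 hours.
After batch 1: Gamma(α+S, β+n) = Gamma(5.2+43, 3.4+9) = Gamma(48.2, 12.4).
Batch 2: sum of counts S = 51 over n = 13 hours.
After batch 2: Gamma(α+S, β+n) = Gamma(48.2+51, 12.4+13) = Gamma(99.2, 25.4).
The predictive distribution for one future period is NegBinom with mean α/β = 3.9055.

3.9055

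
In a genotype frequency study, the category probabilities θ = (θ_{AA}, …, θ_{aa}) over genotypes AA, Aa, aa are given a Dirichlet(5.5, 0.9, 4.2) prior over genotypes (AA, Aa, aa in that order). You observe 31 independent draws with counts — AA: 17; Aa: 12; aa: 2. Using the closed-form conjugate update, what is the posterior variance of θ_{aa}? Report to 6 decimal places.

0.002977

The Dirichlet prior is conjugate to the Multinomial likelihood: each posterior αⱼ = prior αⱼ + observed count nⱼ.
Posterior concentration: (22.5, 12.9, 6.2), total = 41.6.
Var[θ_j] = α_j(Σα−α_j)/((Σα)²(Σα+1)) = 6.2·35.4/(41.6²·42.6) = 0.002977.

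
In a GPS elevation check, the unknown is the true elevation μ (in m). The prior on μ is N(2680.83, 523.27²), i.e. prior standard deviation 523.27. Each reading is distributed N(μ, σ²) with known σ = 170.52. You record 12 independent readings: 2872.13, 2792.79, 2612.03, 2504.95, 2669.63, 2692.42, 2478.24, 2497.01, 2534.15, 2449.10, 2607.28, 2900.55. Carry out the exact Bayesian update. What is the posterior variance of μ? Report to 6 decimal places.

For Normal data with known variance σ², a Normal(μ₀, σ₀²) prior on μ is conjugate. Posterior precision = 1/σ₀² + n/σ²; posterior mean is the precision-weighted average of μ₀ and x̄.
σ₀² = 523.27² = 273811.4929, σ² = 170.52² = 29077.0704; σ² + n·σ₀² = 29077.0704 + 12·273811.4929 = 3314814.9852.
Posterior precision = 1/σ₀² + n/σ² = 1/273811.4929 + 12/29077.0704 = (σ² + n·σ₀²)/(σ₀²σ²) = 3314814.9852/(273811.4929·29077.0704); posterior variance σₙ² = σ₀²σ²/(σ² + n·σ₀²) = 273811.4929·29077.0704/3314814.9852 = 2401.834217.

2401.834217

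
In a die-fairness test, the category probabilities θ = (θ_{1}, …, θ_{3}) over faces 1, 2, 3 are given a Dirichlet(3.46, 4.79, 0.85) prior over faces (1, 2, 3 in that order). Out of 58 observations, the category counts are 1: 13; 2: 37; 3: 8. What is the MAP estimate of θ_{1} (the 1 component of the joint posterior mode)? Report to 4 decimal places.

0.2412

The Dirichlet prior is conjugate to the Multinomial likelihood: each posterior αⱼ = prior αⱼ + observed count nⱼ.
Posterior concentration: (16.46, 41.79, 8.85), total = 67.10.
Joint mode component: (α_{1}−1)/(Σα−K) = 15.46/64.10 = 0.2412.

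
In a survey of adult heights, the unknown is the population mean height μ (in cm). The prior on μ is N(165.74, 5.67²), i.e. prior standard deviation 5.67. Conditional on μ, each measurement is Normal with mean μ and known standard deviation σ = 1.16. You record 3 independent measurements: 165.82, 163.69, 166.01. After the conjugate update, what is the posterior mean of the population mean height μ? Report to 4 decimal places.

For Normal data with known variance σ², a Normal(μ₀, σ₀²) prior on μ is conjugate. Posterior precision = 1/σ₀² + n/σ²; posterior mean is the precision-weighted average of μ₀ and x̄.
Σxᵢ = 165.82 + 163.69 + 166.01 = 495.52, so n·x̄ = 495.52.
σ₀² = 5.67² = 32.1489, σ² = 1.16² = 1.3456; σ² + n·σ₀² = 1.3456 + 3·32.1489 = 97.7923.
Posterior mean = (μ₀/σ₀² + n·x̄/σ²)/(1/σ₀² + n/σ²) = (σ²·μ₀ + σ₀²·n·x̄)/(σ² + n·σ₀²) = (1.3456·165.74 + 32.1489·495.52)/97.7923 = 16153.442672/97.7923 = 165.1811.

165.1811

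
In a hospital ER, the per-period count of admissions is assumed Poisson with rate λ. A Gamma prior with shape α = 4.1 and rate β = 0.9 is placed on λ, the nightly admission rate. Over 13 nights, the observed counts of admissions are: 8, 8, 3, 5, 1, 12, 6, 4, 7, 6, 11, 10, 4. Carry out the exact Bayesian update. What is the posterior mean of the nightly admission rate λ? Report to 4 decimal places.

6.4101

With a Gamma(shape α, rate β) prior, the Poisson likelihood is conjugate: the posterior is Gamma(α + ΣXᵢ, β + n).
Sum of counts S = 85 over n = 13 nights.
Posterior: Gamma(α+S, β+n) = Gamma(4.1+85, 0.9+13) = Gamma(89.1, 13.9).
Posterior mean = α/β = 89.1/13.9 = 6.4101.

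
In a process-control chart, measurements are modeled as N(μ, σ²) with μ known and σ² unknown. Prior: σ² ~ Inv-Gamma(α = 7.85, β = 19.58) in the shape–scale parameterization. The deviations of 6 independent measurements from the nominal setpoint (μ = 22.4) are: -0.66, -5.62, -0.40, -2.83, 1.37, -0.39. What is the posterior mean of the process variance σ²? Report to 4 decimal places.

With known mean μ and an Inverse-Gamma(α, β) prior on σ², the Normal likelihood is conjugate: posterior is Inv-Gamma(α + n/2, β + Σ(xᵢ−μ)²/2).
Σ(xᵢ−μ)² = (-0.66)² + (-5.62)² + (-0.40)² + (-2.83)² + (1.37)² + (-0.39)² = 42.2179.
Posterior: Inv-Gamma(7.85 + 6/2, 19.58 + 42.2179/2) = Inv-Gamma(10.85, 40.68895).
E[σ²|data] = β/(α−1) = 40.68895/9.85 = 4.1309.

4.1309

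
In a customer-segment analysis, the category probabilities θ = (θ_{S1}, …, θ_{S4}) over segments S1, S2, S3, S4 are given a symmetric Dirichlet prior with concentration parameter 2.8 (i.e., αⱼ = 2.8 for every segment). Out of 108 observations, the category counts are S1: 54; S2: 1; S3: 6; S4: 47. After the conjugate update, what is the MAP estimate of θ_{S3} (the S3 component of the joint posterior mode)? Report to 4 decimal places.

0.0677

The Dirichlet prior is conjugate to the Multinomial likelihood: each posterior αⱼ = prior αⱼ + observed count nⱼ.
Posterior concentration: (56.8, 3.8, 8.8, 49.8), total = 119.2.
Joint mode component: (α_{S3}−1)/(Σα−K) = 7.8/115.2 = 0.0677.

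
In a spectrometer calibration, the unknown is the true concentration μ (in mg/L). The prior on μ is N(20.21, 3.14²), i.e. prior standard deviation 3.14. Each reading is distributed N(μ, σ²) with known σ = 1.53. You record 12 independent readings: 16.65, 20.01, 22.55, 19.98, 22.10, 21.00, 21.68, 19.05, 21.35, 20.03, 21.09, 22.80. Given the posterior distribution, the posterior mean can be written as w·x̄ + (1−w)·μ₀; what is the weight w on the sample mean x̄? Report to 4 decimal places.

For Normal data with known variance σ², a Normal(μ₀, σ₀²) prior on μ is conjugate. Posterior precision = 1/σ₀² + n/σ²; posterior mean is the precision-weighted average of μ₀ and x̄.
σ₀² = 3.14² = 9.8596, σ² = 1.53² = 2.3409. Prior precision 1/σ₀² = 1/9.8596; data precision n/σ² = 12/2.3409.
w = (n/σ²)/(1/σ₀² + n/σ²) = n·σ₀²/(σ² + n·σ₀²) = 12·9.8596/(2.3409 + 12·9.8596) = 118.3152/120.6561 = 0.9806.

0.9806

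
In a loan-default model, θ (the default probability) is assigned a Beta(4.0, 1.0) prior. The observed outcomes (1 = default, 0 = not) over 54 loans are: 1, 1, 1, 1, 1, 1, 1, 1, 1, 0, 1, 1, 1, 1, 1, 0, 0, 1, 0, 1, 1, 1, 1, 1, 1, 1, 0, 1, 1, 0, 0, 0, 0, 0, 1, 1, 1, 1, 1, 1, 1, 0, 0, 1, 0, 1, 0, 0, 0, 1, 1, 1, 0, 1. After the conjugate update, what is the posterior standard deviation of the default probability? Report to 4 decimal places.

The Beta prior is conjugate to a Binomial/Bernoulli likelihood; the update adds successes to α and failures to β.
Posterior: Beta(α+k, β+n−k) = Beta(4.0+37, 1.0+17) = Beta(41.0, 18.0).
Var = αβ/((α+β)²(α+β+1)) = 41.0·18.0/(59.0²·60.0) = 0.00353347; SD = √0.00353347 = 0.0594.

0.0594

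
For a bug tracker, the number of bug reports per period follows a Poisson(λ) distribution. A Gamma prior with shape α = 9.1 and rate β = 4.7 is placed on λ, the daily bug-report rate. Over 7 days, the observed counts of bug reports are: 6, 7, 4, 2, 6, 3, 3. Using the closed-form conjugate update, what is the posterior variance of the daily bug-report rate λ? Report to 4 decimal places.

0.2929

With a Gamma(shape α, rate β) prior, the Poisson likelihood is conjugate: the posterior is Gamma(α + ΣXᵢ, β + n).
Sum of counts S = 31 over n = 7 days.
Posterior: Gamma(α+S, β+n) = Gamma(9.1+31, 4.7+7) = Gamma(40.1, 11.7).
Var = α/β² = 40.1/11.7² = 0.2929.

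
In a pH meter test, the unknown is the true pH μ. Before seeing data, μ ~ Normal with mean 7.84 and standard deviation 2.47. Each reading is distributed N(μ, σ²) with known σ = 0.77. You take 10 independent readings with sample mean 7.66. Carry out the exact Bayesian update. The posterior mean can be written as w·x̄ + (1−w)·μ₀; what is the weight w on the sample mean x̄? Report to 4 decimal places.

For Normal data with known variance σ², a Normal(μ₀, σ₀²) prior on μ is conjugate. Posterior precision = 1/σ₀² + n/σ²; posterior mean is the precision-weighted average of μ₀ and x̄.
σ₀² = 2.47² = 6.1009, σ² = 0.77² = 0.5929. Prior precision 1/σ₀² = 1/6.1009; data precision n/σ² = 10/0.5929.
w = (n/σ²)/(1/σ₀² + n/σ²) = n·σ₀²/(σ² + n·σ₀²) = 10·6.1009/(0.5929 + 10·6.1009) = 61.009/61.6019 = 0.9904.

0.9904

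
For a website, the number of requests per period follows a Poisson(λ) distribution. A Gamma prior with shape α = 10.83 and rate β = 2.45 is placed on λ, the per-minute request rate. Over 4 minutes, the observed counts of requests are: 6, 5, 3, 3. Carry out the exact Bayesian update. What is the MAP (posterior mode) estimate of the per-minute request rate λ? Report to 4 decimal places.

4.1597

With a Gamma(shape α, rate β) prior, the Poisson likelihood is conjugate: the posterior is Gamma(α + ΣXᵢ, β + n).
Sum of counts S = 17 over n = 4 minutes.
Posterior: Gamma(α+S, β+n) = Gamma(10.83+17, 2.45+4) = Gamma(27.83, 6.45).
Mode of Gamma(α,β) for α≥1 is (α−1)/β = 26.83/6.45 = 4.1597.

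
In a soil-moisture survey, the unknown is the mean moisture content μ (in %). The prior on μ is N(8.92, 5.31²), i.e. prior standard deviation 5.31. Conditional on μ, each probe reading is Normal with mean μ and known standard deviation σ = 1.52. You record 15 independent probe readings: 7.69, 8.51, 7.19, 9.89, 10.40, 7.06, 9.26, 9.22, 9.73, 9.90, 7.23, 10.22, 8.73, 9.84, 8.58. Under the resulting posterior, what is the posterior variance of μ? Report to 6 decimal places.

For Normal data with known variance σ², a Normal(μ₀, σ₀²) prior on μ is conjugate. Posterior precision = 1/σ₀² + n/σ²; posterior mean is the precision-weighted average of μ₀ and x̄.
σ₀² = 5.31² = 28.1961, σ² = 1.52² = 2.3104; σ² + n·σ₀² = 2.3104 + 15·28.1961 = 425.2519.
Posterior precision = 1/σ₀² + n/σ² = 1/28.1961 + 15/2.3104 = (σ² + n·σ₀²)/(σ₀²σ²) = 425.2519/(28.1961·2.3104); posterior variance σₙ² = σ₀²σ²/(σ² + n·σ₀²) = 28.1961·2.3104/425.2519 = 0.153190.

0.153190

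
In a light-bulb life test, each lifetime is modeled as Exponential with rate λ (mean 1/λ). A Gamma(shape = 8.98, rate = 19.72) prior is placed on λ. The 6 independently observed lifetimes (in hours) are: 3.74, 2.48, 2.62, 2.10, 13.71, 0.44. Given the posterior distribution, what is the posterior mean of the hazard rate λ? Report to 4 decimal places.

With a Gamma(shape α, rate β) prior on the exponential rate λ, the posterior after n observations with total T = Σxᵢ is Gamma(α+n, β+T).
Sum of observations T = 25.09 hours; n = 6.
Posterior: Gamma(8.98+6, 19.72+25.09) = Gamma(14.98, 44.81).
Posterior mean of λ = α/β = 14.98/44.81 = 0.3343.

0.3343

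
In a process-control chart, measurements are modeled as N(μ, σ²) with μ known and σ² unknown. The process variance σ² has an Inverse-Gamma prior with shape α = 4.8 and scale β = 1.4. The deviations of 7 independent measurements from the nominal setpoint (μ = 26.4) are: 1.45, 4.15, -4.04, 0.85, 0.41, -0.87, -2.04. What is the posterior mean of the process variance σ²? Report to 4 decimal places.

With known mean μ and an Inverse-Gamma(α, β) prior on σ², the Normal likelihood is conjugate: posterior is Inv-Gamma(α + n/2, β + Σ(xᵢ−μ)²/2).
Σ(xᵢ−μ)² = (1.45)² + (4.15)² + (-4.04)² + (0.85)² + (0.41)² + (-0.87)² + (-2.04)² = 41.4557.
Posterior: Inv-Gamma(4.8 + 7/2, 1.4 + 41.4557/2) = Inv-Gamma(8.30, 22.12785).
E[σ²|data] = β/(α−1) = 22.12785/7.30 = 3.0312.

3.0312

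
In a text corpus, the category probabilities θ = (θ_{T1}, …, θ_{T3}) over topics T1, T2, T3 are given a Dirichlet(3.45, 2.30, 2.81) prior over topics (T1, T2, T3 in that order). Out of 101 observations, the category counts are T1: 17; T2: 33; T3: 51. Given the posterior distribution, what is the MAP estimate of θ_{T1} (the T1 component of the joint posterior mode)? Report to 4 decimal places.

The Dirichlet prior is conjugate to the Multinomial likelihood: each posterior αⱼ = prior αⱼ + observed count nⱼ.
Posterior concentration: (20.45, 35.30, 53.81), total = 109.56.
Joint mode component: (α_{T1}−1)/(Σα−K) = 19.45/106.56 = 0.1825.

0.1825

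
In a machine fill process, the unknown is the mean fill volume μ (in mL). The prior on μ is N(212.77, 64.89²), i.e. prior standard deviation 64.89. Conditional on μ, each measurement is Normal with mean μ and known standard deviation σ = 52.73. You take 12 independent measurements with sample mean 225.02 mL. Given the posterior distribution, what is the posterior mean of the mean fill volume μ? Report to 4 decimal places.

224.3811

For Normal data with known variance σ², a Normal(μ₀, σ₀²) prior on μ is conjugate. Posterior precision = 1/σ₀² + n/σ²; posterior mean is the precision-weighted average of μ₀ and x̄.
n·x̄ = 12·225.02 = 2700.24.
σ₀² = 64.89² = 4210.7121, σ² = 52.73² = 2780.4529; σ² + n·σ₀² = 2780.4529 + 12·4210.7121 = 53308.9981.
Posterior mean = (μ₀/σ₀² + n·x̄/σ²)/(1/σ₀² + n/σ²) = (σ²·μ₀ + σ₀²·n·x̄)/(σ² + n·σ₀²) = (2780.4529·212.77 + 4210.7121·2700.24)/53308.9981 = 11961530.204437/53308.9981 = 224.3811.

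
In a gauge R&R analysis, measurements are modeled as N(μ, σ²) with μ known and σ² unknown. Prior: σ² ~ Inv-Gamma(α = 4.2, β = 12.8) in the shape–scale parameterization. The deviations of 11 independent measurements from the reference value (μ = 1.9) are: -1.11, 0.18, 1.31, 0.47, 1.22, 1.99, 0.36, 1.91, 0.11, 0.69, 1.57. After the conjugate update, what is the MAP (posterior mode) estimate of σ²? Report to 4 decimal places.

With known mean μ and an Inverse-Gamma(α, β) prior on σ², the Normal likelihood is conjugate: posterior is Inv-Gamma(α + n/2, β + Σ(xᵢ−μ)²/2).
Σ(xᵢ−μ)² = (-1.11)² + (0.18)² + (1.31)² + (0.47)² + (1.22)² + (1.99)² + (0.36)² + (1.91)² + (0.11)² + (0.69)² + (1.57)² = 15.3808.
Posterior: Inv-Gamma(4.2 + 11/2, 12.8 + 15.3808/2) = Inv-Gamma(9.70, 20.49040).
Mode = β/(α+1) = 20.49040/10.70 = 1.9150.

1.9150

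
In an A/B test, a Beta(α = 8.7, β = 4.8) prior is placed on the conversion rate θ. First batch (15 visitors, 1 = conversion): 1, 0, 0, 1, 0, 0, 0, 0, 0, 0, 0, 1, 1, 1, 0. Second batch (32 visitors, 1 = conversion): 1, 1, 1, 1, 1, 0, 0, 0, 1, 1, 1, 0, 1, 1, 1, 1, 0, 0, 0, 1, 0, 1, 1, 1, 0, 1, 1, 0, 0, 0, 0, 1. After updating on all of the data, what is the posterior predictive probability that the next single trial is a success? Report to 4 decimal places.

0.5405

The Beta prior is conjugate to a Binomial/Bernoulli likelihood; the update adds successes to α and failures to β.
After batch 1: Beta(8.7+5, 4.8+10) = Beta(13.7, 14.8).
After batch 2: Beta(13.7+19, 14.8+13) = Beta(32.7, 27.8).
For a single future Bernoulli trial, P(success | data) = α/(α+β) = 0.5405.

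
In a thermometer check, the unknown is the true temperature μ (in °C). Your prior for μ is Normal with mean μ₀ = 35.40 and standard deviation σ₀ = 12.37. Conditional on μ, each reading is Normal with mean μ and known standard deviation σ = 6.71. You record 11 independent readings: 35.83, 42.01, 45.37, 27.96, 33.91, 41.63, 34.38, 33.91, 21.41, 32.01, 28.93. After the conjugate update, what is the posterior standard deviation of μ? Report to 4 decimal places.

For Normal data with known variance σ², a Normal(μ₀, σ₀²) prior on μ is conjugate. Posterior precision = 1/σ₀² + n/σ²; posterior mean is the precision-weighted average of μ₀ and x̄.
σ₀² = 12.37² = 153.0169, σ² = 6.71² = 45.0241; σ² + n·σ₀² = 45.0241 + 11·153.0169 = 1728.21.
Posterior precision = 1/σ₀² + n/σ² = 1/153.0169 + 11/45.0241 = (σ² + n·σ₀²)/(σ₀²σ²) = 1728.21/(153.0169·45.0241); posterior variance σₙ² = σ₀²σ²/(σ² + n·σ₀²) = 153.0169·45.0241/1728.21 = 3.986465.
Posterior SD = √σₙ² = √(153.0169·45.0241/1728.21) = 1.9966.

1.9966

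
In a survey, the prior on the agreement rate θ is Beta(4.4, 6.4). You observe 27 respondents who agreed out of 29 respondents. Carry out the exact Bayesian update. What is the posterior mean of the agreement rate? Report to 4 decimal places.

0.7889

The Beta prior is conjugate to a Binomial/Bernoulli likelihood; the update adds successes to α and failures to β.
Posterior: Beta(α+k, β+n−k) = Beta(4.4+27, 6.4+2) = Beta(31.4, 8.4).
Posterior mean = α/(α+β) = 31.4/39.8 = 0.7889.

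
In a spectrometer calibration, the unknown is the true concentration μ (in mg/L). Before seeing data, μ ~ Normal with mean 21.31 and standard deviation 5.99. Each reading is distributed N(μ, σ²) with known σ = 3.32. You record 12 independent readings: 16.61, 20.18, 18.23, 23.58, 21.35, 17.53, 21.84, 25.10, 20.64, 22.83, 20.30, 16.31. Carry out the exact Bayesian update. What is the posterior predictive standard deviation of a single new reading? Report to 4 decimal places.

For Normal data with known variance σ², a Normal(μ₀, σ₀²) prior on μ is conjugate. Posterior precision = 1/σ₀² + n/σ²; posterior mean is the precision-weighted average of μ₀ and x̄.
σ₀² = 5.99² = 35.8801, σ² = 3.32² = 11.0224; σ² + n·σ₀² = 11.0224 + 12·35.8801 = 441.5836.
Posterior precision = 1/σ₀² + n/σ² = 1/35.8801 + 12/11.0224 = (σ² + n·σ₀²)/(σ₀²σ²) = 441.5836/(35.8801·11.0224); posterior variance σₙ² = σ₀²σ²/(σ² + n·σ₀²) = 35.8801·11.0224/441.5836 = 0.895606.
Predictive variance for one new observation = σₙ² + σ² = 35.8801·11.0224/441.5836 + 11.0224 = σ²·(σ₀² + 441.5836)/441.5836 = 11.0224·477.4637/441.5836 = 11.918006; SD = √(11.0224·477.4637/441.5836) = 3.4522.

3.4522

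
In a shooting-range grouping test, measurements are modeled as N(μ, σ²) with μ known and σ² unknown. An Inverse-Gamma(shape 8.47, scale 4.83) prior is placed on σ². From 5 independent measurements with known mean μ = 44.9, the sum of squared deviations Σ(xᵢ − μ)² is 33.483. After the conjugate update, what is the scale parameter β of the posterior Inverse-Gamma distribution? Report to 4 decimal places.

21.5715

With known mean μ and an Inverse-Gamma(α, β) prior on σ², the Normal likelihood is conjugate: posterior is Inv-Gamma(α + n/2, β + Σ(xᵢ−μ)²/2).
Posterior: Inv-Gamma(8.47 + 5/2, 4.83 + 33.483/2) = Inv-Gamma(10.97, 21.5715).
Posterior β = 21.5715.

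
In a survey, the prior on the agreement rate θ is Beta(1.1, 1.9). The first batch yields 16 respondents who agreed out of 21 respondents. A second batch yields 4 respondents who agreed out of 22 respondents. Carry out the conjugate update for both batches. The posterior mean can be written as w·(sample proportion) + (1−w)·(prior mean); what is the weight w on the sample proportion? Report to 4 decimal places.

0.9348

The Beta prior is conjugate to a Binomial/Bernoulli likelihood; the update adds successes to α and failures to β.
Total number of respondents: n = 21 + 22 = 43.
Posterior mean = (α₀+k)/(α₀+β₀+n) = [n/(α₀+β₀+n)]·(k/n) + [(α₀+β₀)/(α₀+β₀+n)]·α₀/(α₀+β₀), so only n and the prior enter the weight.
The weight on the data is w = n/(α₀+β₀+n) = 43/(1.1+1.9+43) = 43/46.0 = 0.9348.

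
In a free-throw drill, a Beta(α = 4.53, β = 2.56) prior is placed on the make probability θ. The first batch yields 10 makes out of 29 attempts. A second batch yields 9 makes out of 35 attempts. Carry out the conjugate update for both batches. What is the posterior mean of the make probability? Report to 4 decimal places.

The Beta prior is conjugate to a Binomial/Bernoulli likelihood; the update adds successes to α and failures to β.
After batch 1: Beta(4.53+10, 2.56+19) = Beta(14.53, 21.56).
After batch 2: Beta(14.53+9, 21.56+26) = Beta(23.53, 47.56).
Posterior mean = α/(α+β) = 23.53/71.09 = 0.3310.

0.3310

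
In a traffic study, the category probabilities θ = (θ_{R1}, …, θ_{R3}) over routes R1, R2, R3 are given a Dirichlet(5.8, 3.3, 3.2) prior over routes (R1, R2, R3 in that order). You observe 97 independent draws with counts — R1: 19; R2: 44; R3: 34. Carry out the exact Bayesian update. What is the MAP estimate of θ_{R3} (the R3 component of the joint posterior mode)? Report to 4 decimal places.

0.3405

The Dirichlet prior is conjugate to the Multinomial likelihood: each posterior αⱼ = prior αⱼ + observed count nⱼ.
Posterior concentration: (24.8, 47.3, 37.2), total = 109.3.
Joint mode component: (α_{R3}−1)/(Σα−K) = 36.2/106.3 = 0.3405.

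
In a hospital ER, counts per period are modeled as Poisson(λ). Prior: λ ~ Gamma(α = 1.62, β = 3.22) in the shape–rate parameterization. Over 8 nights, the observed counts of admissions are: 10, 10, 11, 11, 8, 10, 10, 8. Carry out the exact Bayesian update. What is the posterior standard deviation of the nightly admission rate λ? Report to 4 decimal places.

0.7953

With a Gamma(shape α, rate β) prior, the Poisson likelihood is conjugate: the posterior is Gamma(α + ΣXᵢ, β + n).
Sum of counts S = 78 over n = 8 nights.
Posterior: Gamma(α+S, β+n) = Gamma(1.62+78, 3.22+8) = Gamma(79.62, 11.22).
SD = √α/β = √79.62/11.22 = 0.7953.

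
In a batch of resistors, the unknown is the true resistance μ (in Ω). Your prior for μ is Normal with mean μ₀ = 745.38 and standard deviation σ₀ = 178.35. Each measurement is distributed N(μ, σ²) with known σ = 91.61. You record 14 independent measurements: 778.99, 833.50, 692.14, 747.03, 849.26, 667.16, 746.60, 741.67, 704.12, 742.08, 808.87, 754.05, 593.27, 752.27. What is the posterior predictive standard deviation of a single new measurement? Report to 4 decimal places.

For Normal data with known variance σ², a Normal(μ₀, σ₀²) prior on μ is conjugate. Posterior precision = 1/σ₀² + n/σ²; posterior mean is the precision-weighted average of μ₀ and x̄.
σ₀² = 178.35² = 31808.7225, σ² = 91.61² = 8392.3921; σ² + n·σ₀² = 8392.3921 + 14·31808.7225 = 453714.5071.
Posterior precision = 1/σ₀² + n/σ² = 1/31808.7225 + 14/8392.3921 = (σ² + n·σ₀²)/(σ₀²σ²) = 453714.5071/(31808.7225·8392.3921); posterior variance σₙ² = σ₀²σ²/(σ² + n·σ₀²) = 31808.7225·8392.3921/453714.5071 = 588.368384.
Predictive variance for one new observation = σₙ² + σ² = 31808.7225·8392.3921/453714.5071 + 8392.3921 = σ²·(σ₀² + 453714.5071)/453714.5071 = 8392.3921·485523.2296/453714.5071 = 8980.760484; SD = √(8392.3921·485523.2296/453714.5071) = 94.7669.

94.7669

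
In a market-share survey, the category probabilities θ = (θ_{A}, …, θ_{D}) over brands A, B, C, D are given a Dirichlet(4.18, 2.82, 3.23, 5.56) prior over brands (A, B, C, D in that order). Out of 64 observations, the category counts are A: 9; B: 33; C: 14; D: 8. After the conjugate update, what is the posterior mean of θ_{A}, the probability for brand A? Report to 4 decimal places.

0.1652

The Dirichlet prior is conjugate to the Multinomial likelihood: each posterior αⱼ = prior αⱼ + observed count nⱼ.
Posterior concentration: (13.18, 35.82, 17.23, 13.56), total = 79.79.
E[θ_{A}|data] = α_{A}/Σα = 13.18/79.79 = 0.1652.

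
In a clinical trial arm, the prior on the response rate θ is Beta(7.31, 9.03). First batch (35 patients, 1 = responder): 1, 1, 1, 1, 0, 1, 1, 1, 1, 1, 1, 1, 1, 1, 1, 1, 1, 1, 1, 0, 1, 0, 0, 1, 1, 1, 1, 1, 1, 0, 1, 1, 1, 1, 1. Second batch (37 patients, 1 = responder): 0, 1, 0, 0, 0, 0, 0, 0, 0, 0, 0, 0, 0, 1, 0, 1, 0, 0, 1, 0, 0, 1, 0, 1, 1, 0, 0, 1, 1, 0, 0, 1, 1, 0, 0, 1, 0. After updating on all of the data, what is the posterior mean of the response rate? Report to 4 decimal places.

The Beta prior is conjugate to a Binomial/Bernoulli likelihood; the update adds successes to α and failures to β.
After batch 1: Beta(7.31+30, 9.03+5) = Beta(37.31, 14.03).
After batch 2: Beta(37.31+12, 14.03+25) = Beta(49.31, 39.03).
Posterior mean = α/(α+β) = 49.31/88.34 = 0.5582.

0.5582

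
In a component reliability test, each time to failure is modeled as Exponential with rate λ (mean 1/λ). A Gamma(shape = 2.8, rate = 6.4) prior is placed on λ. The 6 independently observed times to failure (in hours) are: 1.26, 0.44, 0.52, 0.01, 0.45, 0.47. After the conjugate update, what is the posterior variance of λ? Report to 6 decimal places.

With a Gamma(shape α, rate β) prior on the exponential rate λ, the posterior after n observations with total T = Σxᵢ is Gamma(α+n, β+T).
Sum of observations T = 3.15 hours; n = 6.
Posterior: Gamma(2.8+6, 6.4+3.15) = Gamma(8.8, 9.55).
Var = α/β² = 0.096489.

0.096489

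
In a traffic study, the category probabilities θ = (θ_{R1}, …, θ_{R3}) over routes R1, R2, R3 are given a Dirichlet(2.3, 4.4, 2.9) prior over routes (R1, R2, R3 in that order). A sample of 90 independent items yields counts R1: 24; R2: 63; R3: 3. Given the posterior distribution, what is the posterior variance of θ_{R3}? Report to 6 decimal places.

The Dirichlet prior is conjugate to the Multinomial likelihood: each posterior αⱼ = prior αⱼ + observed count nⱼ.
Posterior concentration: (26.3, 67.4, 5.9), total = 99.6.
Var[θ_j] = α_j(Σα−α_j)/((Σα)²(Σα+1)) = 5.9·93.7/(99.6²·100.6) = 0.000554.

0.000554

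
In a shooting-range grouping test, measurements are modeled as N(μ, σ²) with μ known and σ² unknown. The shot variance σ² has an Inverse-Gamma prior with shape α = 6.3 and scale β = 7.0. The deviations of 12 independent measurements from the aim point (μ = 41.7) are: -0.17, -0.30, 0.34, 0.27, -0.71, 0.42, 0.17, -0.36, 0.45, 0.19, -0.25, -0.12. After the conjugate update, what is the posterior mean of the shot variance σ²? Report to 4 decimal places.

0.6842

With known mean μ and an Inverse-Gamma(α, β) prior on σ², the Normal likelihood is conjugate: posterior is Inv-Gamma(α + n/2, β + Σ(xᵢ−μ)²/2).
Σ(xᵢ−μ)² = (-0.17)² + (-0.30)² + (0.34)² + (0.27)² + (-0.71)² + (0.42)² + (0.17)² + (-0.36)² + (0.45)² + (0.19)² + (-0.25)² + (-0.12)² = 1.4619.
Posterior: Inv-Gamma(6.3 + 12/2, 7.0 + 1.4619/2) = Inv-Gamma(12.30, 7.73095).
E[σ²|data] = β/(α−1) = 7.73095/11.30 = 0.6842.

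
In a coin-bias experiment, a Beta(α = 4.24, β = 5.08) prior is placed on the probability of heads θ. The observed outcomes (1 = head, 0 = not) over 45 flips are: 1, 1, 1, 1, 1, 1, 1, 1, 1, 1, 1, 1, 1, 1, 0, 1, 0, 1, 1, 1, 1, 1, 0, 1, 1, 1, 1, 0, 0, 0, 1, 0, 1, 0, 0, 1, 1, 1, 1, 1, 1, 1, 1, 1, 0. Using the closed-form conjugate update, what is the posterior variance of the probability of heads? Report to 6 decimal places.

The Beta prior is conjugate to a Binomial/Bernoulli likelihood; the update adds successes to α and failures to β.
Posterior: Beta(α+k, β+n−k) = Beta(4.24+35, 5.08+10) = Beta(39.24, 15.08).
Var = αβ/((α+β)²(α+β+1)) = 39.24·15.08/(54.32²·55.32) = 0.003625.

0.003625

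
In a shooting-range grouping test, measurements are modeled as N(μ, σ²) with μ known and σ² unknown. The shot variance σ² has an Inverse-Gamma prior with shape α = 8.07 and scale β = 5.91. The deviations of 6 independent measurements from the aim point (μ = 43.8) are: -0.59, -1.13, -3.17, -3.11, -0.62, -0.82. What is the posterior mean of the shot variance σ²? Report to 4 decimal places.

With known mean μ and an Inverse-Gamma(α, β) prior on σ², the Normal likelihood is conjugate: posterior is Inv-Gamma(α + n/2, β + Σ(xᵢ−μ)²/2).
Σ(xᵢ−μ)² = (-0.59)² + (-1.13)² + (-3.17)² + (-3.11)² + (-0.62)² + (-0.82)² = 22.4028.
Posterior: Inv-Gamma(8.07 + 6/2, 5.91 + 22.4028/2) = Inv-Gamma(11.07, 17.11140).
E[σ²|data] = β/(α−1) = 17.11140/10.07 = 1.6992.

1.6992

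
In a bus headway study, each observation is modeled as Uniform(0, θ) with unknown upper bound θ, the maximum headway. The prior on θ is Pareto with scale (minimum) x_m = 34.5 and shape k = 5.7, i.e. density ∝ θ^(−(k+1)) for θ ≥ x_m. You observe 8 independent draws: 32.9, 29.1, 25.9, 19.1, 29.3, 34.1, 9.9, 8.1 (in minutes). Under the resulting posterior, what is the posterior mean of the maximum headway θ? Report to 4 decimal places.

A Pareto(scale x_m, shape k) prior on the upper bound θ of Uniform(0, θ) is conjugate: posterior is Pareto(max(x_m, max xᵢ), k + n).
Sample maximum = 34.1; prior scale x_m = 34.5 → posterior scale = max = 34.5.
Posterior shape = 5.7 + 8 = 13.7.
E[θ|data] = k·x_m/(k−1) = 13.7·34.5/12.7 = 37.2165.

37.2165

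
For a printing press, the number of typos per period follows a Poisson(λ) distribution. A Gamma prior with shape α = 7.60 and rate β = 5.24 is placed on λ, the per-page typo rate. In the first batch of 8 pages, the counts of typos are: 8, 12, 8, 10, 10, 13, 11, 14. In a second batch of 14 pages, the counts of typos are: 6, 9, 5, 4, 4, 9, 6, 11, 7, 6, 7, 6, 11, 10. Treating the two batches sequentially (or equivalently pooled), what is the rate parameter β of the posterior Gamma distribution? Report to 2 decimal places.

27.24

With a Gamma(shape α, rate β) prior, the Poisson likelihood is conjugate: the posterior is Gamma(α + ΣXᵢ, β + n).
Batch 1: sum of counts S = 86 over n = 8 pages.
After batch 1: Gamma(α+S, β+n) = Gamma(7.60+86, 5.24+8) = Gamma(93.60, 13.24).
Batch 2: sum of counts S = 101 over n = 14 pages.
After batch 2: Gamma(α+S, β+n) = Gamma(93.60+101, 13.24+14) = Gamma(194.60, 27.24).
Posterior β = 27.24.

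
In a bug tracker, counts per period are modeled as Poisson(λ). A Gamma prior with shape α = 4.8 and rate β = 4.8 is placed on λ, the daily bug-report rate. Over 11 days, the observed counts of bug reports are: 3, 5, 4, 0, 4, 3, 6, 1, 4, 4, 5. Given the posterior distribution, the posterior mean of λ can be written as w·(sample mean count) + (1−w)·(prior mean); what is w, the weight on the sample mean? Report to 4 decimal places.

0.6962

With a Gamma(shape α, rate β) prior, the Poisson likelihood is conjugate: the posterior is Gamma(α + ΣXᵢ, β + n).
Posterior mean = (α₀+S)/(β₀+n) = [n/(β₀+n)]·(S/n) + [β₀/(β₀+n)]·(α₀/β₀), so only n and β₀ enter the weight.
Weight on data w = n/(β₀+n) = 11/(4.8+11) = 11/15.8 = 0.6962.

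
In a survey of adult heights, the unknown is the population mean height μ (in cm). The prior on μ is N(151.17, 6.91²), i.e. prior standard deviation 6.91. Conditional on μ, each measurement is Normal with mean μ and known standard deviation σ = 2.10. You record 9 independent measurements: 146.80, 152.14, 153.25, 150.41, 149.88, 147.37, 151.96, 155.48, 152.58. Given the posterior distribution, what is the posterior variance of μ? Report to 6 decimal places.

0.485023

For Normal data with known variance σ², a Normal(μ₀, σ₀²) prior on μ is conjugate. Posterior precision = 1/σ₀² + n/σ²; posterior mean is the precision-weighted average of μ₀ and x̄.
σ₀² = 6.91² = 47.7481, σ² = 2.10² = 4.41; σ² + n·σ₀² = 4.41 + 9·47.7481 = 434.1429.
Posterior precision = 1/σ₀² + n/σ² = 1/47.7481 + 9/4.41 = (σ² + n·σ₀²)/(σ₀²σ²) = 434.1429/(47.7481·4.41); posterior variance σₙ² = σ₀²σ²/(σ² + n·σ₀²) = 47.7481·4.41/434.1429 = 0.485023.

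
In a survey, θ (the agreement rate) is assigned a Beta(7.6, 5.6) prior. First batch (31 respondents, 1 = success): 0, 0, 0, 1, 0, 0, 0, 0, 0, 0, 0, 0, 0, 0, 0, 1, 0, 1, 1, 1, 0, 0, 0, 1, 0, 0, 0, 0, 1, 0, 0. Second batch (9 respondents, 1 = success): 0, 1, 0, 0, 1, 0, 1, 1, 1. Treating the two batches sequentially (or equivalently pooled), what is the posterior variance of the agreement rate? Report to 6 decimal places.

0.004293

The Beta prior is conjugate to a Binomial/Bernoulli likelihood; the update adds successes to α and failures to β.
After batch 1: Beta(7.6+7, 5.6+24) = Beta(14.6, 29.6).
After batch 2: Beta(14.6+5, 29.6+4) = Beta(19.6, 33.6).
Var = αβ/((α+β)²(α+β+1)) = 19.6·33.6/(53.2²·54.2) = 0.004293.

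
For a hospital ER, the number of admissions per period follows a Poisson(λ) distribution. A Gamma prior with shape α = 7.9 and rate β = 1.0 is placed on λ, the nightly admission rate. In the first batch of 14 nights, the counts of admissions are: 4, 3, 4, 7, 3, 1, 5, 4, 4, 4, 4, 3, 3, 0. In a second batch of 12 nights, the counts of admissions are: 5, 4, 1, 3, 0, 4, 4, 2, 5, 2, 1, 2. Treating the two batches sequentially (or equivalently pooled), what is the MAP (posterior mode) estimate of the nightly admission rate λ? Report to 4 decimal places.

With a Gamma(shape α, rate β) prior, the Poisson likelihood is conjugate: the posterior is Gamma(α + ΣXᵢ, β + n).
Batch 1: sum of counts S = 49 over n = 14 nights.
After batch 1: Gamma(α+S, β+n) = Gamma(7.9+49, 1.0+14) = Gamma(56.9, 15.0).
Batch 2: sum of counts S = 33 over n = 12 nights.
After batch 2: Gamma(α+S, β+n) = Gamma(56.9+33, 15.0+12) = Gamma(89.9, 27.0).
Mode of Gamma(α,β) for α≥1 is (α−1)/β = 88.9/27.0 = 3.2926.

3.2926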